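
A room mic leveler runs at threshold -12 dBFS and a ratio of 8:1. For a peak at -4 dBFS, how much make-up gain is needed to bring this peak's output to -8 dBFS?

3 dB

Overshoot 8 dB → 8/8 = 1 dB after compression, so the compressed level is -12 + 1 = -11 dBFS.
Make-up = target − compressed = -8 − (-11) = 3 dB.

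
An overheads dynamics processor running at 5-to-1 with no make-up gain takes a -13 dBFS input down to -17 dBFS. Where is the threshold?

Gain reduction = -13 − (-17) = 4 dB; output overshoot = GR / (R − 1) = 4 / 4 = 1 dB.
Threshold = output − output overshoot = -17 − 1 = -18 dBFS.

-18 dBFS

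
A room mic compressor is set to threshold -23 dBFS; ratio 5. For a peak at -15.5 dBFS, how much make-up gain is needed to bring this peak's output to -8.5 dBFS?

The peak compresses to -23 + 7.5/5 = -21.5 dBFS.
To reach -8.5 dBFS requires -8.5 − (-21.5) = 13 dB of make-up.

13 dB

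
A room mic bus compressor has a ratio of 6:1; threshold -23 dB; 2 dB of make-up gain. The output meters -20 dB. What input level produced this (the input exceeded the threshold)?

Remove make-up: -20 − 2 = -22 dB.
The compressed level sits -22 − (-23) = 1 dB over threshold.
Undo the ratio: input overshoot = 1 × 6 = 6 dB, giving input = -17 dB.

-17 dB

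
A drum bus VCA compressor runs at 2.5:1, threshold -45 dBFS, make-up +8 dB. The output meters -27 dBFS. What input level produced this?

-20 dBFS

Before make-up, the level was -27 − 8 = -35 dBFS.
Post-compression overshoot = -35 − (-45) = 10 dB.
Input overshoot = R × output overshoot = 25 dB → input = -45 + 25 = -20 dBFS.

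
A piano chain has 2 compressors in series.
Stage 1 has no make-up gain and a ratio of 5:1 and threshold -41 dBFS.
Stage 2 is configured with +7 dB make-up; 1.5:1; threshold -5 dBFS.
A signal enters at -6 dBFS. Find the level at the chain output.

-27 dBFS

Stage 1: overshoot 35 dB → 35/5 = 7 dB → -34 dBFS.
Stage 2: below threshold (-34 ≤ -5); passes unchanged; make-up brings it to -27 dBFS.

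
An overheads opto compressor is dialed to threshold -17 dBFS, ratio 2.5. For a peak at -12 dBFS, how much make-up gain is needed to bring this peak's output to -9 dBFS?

6 dB

Overshoot 5 dB → 5/2.5 = 2 dB after compression, so the compressed level is -17 + 2 = -15 dBFS.
Make-up = target − compressed = -9 − (-15) = 6 dB.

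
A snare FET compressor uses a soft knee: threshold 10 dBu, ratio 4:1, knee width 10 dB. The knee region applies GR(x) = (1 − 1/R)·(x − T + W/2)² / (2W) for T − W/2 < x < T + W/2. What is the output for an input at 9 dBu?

8.4 dBu

x − T + W/2 = 9 − 10 + 5 = 4.
GR = (1 − 1/4) × 4² / 20 = 0.75 × 16 / 20 = 0.6 dB.
Output = 9 − 0.6 = 8.4 dBu.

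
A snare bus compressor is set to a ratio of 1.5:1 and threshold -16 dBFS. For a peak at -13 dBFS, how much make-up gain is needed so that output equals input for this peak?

1 dB

The peak compresses to -16 + 3/1.5 = -14 dBFS.
To reach -13 dBFS requires -13 − (-14) = 1 dB of make-up.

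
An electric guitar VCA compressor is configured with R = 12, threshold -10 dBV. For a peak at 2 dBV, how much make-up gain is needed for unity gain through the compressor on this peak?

Without make-up, output = threshold + overshoot/12 = -10 + 1 = -9 dBV.
Gap to target: 11 dB.

11 dB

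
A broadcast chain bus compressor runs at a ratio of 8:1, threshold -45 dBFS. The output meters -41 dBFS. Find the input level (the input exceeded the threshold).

The compressed level sits -41 − (-45) = 4 dB over threshold.
Before 8:1 compression the overshoot was 4 × 8 = 32 dB, so input = -45 + 32 = -13 dBFS.

-13 dBFS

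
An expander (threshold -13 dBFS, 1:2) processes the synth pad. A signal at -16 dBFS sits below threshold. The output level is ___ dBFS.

The input is 3 dB below the -13 dBFS threshold.
A 1:2 expander multiplies undershoot by 2: 3 × 2 = 6 dB below threshold.
Output = -13 − 6 = -19 dBFS.

-19 dBFS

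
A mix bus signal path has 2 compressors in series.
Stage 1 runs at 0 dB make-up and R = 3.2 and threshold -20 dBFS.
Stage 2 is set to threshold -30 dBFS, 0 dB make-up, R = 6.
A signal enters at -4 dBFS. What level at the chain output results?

-27.5 dBFS

Stage 1: overshoot 16 dB → 16/3.2 = 5 dB → -15 dBFS.
Stage 2: -15 dBFS is 15 dB over -30 dBFS; at 6:1 that becomes 2.5 dB over, giving -27.5 dBFS.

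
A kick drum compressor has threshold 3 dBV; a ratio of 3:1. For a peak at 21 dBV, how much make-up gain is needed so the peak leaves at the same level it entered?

12 dB

The peak compresses to 3 + 18/3 = 9 dBV.
To reach 21 dBV requires 21 − 9 = 12 dB of make-up.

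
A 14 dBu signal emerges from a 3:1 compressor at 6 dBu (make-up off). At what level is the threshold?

Gain reduction = 14 − 6 = 8 dB; output overshoot = GR / (R − 1) = 8 / 2 = 4 dB.
Threshold = output − output overshoot = 6 − 4 = 2 dBu.

2 dBu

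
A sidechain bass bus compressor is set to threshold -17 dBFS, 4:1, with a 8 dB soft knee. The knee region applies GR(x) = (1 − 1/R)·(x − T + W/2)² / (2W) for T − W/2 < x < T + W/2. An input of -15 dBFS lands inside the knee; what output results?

-16.6875 dBFS

x − T + W/2 = -15 − (-17) + 4 = 6.
GR = (1 − 1/4) × 6² / 16 = 0.75 × 36 / 16 = 1.6875 dB.
Output = -15 − 1.6875 = -16.6875 dBFS.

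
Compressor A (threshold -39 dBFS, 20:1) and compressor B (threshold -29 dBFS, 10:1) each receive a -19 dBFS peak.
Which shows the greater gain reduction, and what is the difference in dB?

A, by 10 dB

A: overshoot 20 dB → output overshoot 1 dB → GR 19 dB.
B: overshoot 10 dB → output overshoot 1 dB → GR 9 dB.
A reduces 10 dB more.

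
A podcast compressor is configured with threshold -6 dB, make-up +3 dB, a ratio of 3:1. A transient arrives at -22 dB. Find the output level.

-19 dB

-22 dB is 16 dB below the -6 dB threshold, so no gain reduction is applied.
Make-up gain adds 3 dB: -22 + 3 = -19 dB.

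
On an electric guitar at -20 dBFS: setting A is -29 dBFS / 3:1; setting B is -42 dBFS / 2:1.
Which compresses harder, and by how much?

B, by 5 dB

A: GR = 9 − 9/3 = 6 dB.
B: GR = 22 − 22/2 = 11 dB.
B reduces 5 dB more.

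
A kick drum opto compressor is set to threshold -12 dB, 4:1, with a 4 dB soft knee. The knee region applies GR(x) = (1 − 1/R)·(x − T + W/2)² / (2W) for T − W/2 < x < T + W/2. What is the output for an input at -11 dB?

-11.84375 dB

x − T + W/2 = -11 − (-12) + 2 = 3.
GR = (1 − 1/4) × 3² / 8 = 0.75 × 9 / 8 = 0.84375 dB.
Output = -11 − 0.84375 = -11.84375 dB.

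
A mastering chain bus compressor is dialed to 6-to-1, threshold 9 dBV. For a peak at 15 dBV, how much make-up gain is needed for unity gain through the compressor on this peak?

The peak compresses to 9 + 6/6 = 10 dBV.
To reach 15 dBV requires 15 − 10 = 5 dB of make-up.

5 dB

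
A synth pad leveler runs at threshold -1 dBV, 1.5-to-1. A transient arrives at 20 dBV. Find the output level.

13 dBV

The input is 21 dB above the -1 dBV threshold.
At 1.5:1 the overshoot is divided by 1.5, leaving 14 dB above threshold.
That puts the output at 13 dBV.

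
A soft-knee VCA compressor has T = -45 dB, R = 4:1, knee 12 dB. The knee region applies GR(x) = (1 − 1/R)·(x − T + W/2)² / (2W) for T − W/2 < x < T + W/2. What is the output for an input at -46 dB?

-46.78125 dB

x − T + W/2 = -46 − (-45) + 6 = 5.
GR = (1 − 1/4) × 5² / 24 = 0.75 × 25 / 24 = 0.78125 dB.
Output = -46 − 0.78125 = -46.78125 dB.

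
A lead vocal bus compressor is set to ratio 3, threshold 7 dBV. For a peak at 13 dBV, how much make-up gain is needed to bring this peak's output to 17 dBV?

The peak compresses to 7 + 6/3 = 9 dBV.
To reach 17 dBV requires 17 − 9 = 8 dB of make-up.

8 dB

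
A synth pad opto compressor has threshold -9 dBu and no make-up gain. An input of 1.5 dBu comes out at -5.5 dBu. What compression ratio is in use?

Input overshoot = 1.5 − (-9) = 10.5 dB; output overshoot = -5.5 − (-9) = 3.5 dB.
Ratio = 10.5 / 3.5 = 3.

3:1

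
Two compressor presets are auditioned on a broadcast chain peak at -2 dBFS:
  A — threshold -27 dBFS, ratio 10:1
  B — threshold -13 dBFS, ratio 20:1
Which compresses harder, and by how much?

A: overshoot 25 dB → output overshoot 2.5 dB → GR 22.5 dB.
B: overshoot 11 dB → output overshoot 0.55 dB → GR 10.45 dB.
A applies 12.05 dB more gain reduction.

A, by 12.05 dB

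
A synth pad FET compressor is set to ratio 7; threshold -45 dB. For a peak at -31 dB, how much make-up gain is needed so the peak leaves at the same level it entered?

Overshoot 14 dB → 14/7 = 2 dB after compression, so the compressed level is -45 + 2 = -43 dB.
Make-up = target − compressed = -31 − (-43) = 12 dB.

12 dB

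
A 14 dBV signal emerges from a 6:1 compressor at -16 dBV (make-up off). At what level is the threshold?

Let T be the threshold. Output overshoot = (input overshoot)/R, so -16 − T = (14 − T)/6.
6·(-16 − T) = 14 − T → 5·T = -96 − 14 = -110.
T = -110/5 = -22 dBV.

-22 dBV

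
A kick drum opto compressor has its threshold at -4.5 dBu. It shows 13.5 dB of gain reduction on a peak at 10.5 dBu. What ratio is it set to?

Input overshoot = 10.5 − (-4.5) = 15 dB.
Output overshoot = 15 − 13.5 = 1.5 dB.
Ratio = input overshoot / output overshoot = 15 / 1.5 = 10.

10:1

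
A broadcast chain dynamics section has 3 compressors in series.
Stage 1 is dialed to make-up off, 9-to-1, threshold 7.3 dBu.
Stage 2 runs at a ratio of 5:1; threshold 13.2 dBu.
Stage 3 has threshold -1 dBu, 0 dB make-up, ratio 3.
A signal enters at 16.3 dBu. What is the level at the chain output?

Stage 1: 16.3 dBu is 9 dB over 7.3 dBu; at 9:1 that becomes 1 dB over, giving 8.3 dBu.
Stage 2: 8.3 dBu ≤ 13.2 dBu, so stage 2 doesn't engage; output 8.3 dBu.
Stage 3: 8.3 dBu is 9.3 dB over -1 dBu; at 3:1 that becomes 3.1 dB over, giving 2.1 dBu.

2.1 dBu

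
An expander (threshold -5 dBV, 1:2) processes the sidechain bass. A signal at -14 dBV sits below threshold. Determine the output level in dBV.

Undershoot = (-5) − (-14) = 9 dB.
At 1:2, that expands to 18 dB under threshold.
Output = -5 − 18 = -23 dBV.

-23 dBV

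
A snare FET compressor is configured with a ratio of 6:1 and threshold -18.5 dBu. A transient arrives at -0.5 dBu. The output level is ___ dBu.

-15.5 dBu

Overshoot: -0.5 − (-18.5) = 18 dB.
6:1 compression reduces that to 18/6 = 3 dB over.
That puts the output at -15.5 dBu.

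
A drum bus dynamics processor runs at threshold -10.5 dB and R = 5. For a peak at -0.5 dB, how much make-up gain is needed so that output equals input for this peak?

The peak compresses to -10.5 + 10/5 = -8.5 dB.
To reach -0.5 dB requires -0.5 − (-8.5) = 8 dB of make-up.

8 dB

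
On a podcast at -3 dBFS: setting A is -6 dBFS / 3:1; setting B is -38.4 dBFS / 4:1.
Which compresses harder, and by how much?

A: overshoot 3 dB → output overshoot 1 dB → GR 2 dB.
B: overshoot 35.4 dB → output overshoot 8.85 dB → GR 26.55 dB.
B reduces 24.55 dB more.

B, by 24.55 dB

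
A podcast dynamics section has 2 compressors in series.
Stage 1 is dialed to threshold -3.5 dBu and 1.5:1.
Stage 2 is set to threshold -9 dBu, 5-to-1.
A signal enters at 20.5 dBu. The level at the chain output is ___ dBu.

-4.7 dBu

Stage 1: 24 dB above -3.5 dBu, reduced 1.5:1 to 16 dB above → 12.5 dBu.
Stage 2: overshoot 21.5 dB → 21.5/5 = 4.3 dB → -4.7 dBu.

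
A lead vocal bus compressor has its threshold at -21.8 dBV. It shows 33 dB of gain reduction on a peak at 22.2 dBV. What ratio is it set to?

4:1

Input overshoot = 22.2 − (-21.8) = 44 dB.
Output overshoot = 44 − 33 = 11 dB.
Ratio = input overshoot / output overshoot = 44 / 11 = 4.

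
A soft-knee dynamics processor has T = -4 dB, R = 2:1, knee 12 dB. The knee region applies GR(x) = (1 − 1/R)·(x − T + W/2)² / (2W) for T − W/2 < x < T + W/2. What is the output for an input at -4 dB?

x − T + W/2 = -4 − (-4) + 6 = 6.
GR = (1 − 1/2) × 6² / 24 = 0.5 × 36 / 24 = 0.75 dB.
Output = -4 − 0.75 = -4.75 dB.

-4.75 dB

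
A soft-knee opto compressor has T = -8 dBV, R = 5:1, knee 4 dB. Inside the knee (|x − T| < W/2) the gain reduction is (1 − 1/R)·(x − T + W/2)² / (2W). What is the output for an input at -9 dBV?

x − T + W/2 = -9 − (-8) + 2 = 1.
GR = (1 − 1/5) × 1² / 8 = 0.8 × 1 / 8 = 0.1 dB.
Output = -9 − 0.1 = -9.1 dBV.

-9.1 dBV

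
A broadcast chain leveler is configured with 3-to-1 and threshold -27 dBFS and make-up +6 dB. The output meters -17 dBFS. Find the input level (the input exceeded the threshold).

-15 dBFS

Remove make-up: -17 − 6 = -23 dBFS.
The compressed level sits -23 − (-27) = 4 dB over threshold.
Input overshoot = R × output overshoot = 12 dB → input = -27 + 12 = -15 dBFS.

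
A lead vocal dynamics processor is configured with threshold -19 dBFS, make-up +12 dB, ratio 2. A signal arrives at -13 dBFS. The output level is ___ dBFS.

-4 dBFS

The input is 6 dB above the -19 dBFS threshold.
2:1 compression reduces that to 6/2 = 3 dB over.
Output = -19 + 3 = -16 dBFS; make-up adds 12 dB, giving -4 dBFS.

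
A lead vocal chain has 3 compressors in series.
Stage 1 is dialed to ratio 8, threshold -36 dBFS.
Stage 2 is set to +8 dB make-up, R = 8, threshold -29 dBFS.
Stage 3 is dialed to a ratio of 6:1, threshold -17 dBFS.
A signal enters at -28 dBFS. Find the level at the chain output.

Stage 1: 8 dB above -36 dBFS, reduced 8:1 to 1 dB above → -35 dBFS.
Stage 2: -35 dBFS is at or below the -29 dBFS threshold — no compression; make-up brings it to -27 dBFS.
Stage 3: -27 dBFS is at or below the -17 dBFS threshold — no compression; output -27 dBFS.

-27 dBFS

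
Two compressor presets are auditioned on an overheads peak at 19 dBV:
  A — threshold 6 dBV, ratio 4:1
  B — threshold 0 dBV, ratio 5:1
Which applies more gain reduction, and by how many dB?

A: GR = 13 − 13/4 = 9.75 dB.
B: GR = 19 − 19/5 = 15.2 dB.
B reduces 5.45 dB more.

B, by 5.45 dB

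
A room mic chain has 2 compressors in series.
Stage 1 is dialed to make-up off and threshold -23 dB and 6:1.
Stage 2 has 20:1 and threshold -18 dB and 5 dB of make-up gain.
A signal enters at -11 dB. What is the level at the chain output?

Stage 1: overshoot 12 dB → 12/6 = 2 dB → -21 dB.
Stage 2: -21 dB is at or below the -18 dB threshold — no compression; make-up brings it to -16 dB.

-16 dB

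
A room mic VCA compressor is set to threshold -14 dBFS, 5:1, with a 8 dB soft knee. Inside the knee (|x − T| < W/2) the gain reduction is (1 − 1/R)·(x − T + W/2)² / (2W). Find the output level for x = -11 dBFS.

x − T + W/2 = -11 − (-14) + 4 = 7.
GR = (1 − 1/5) × 7² / 16 = 0.8 × 49 / 16 = 2.45 dB.
Output = -11 − 2.45 = -13.45 dBFS.

-13.45 dBFS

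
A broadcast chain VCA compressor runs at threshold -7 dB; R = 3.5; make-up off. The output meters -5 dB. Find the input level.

0 dB

The compressed level sits -5 − (-7) = 2 dB over threshold.
Undo the ratio: input overshoot = 2 × 3.5 = 7 dB, giving input = 0 dB.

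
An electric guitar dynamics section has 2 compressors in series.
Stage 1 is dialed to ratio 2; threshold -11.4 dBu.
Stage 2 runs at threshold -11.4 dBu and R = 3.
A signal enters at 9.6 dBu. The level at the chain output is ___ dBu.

Stage 1: overshoot 21 dB → 21/2 = 10.5 dB → -0.9 dBu.
Stage 2: overshoot 10.5 dB → 10.5/3 = 3.5 dB → -7.9 dBu.

-7.9 dBu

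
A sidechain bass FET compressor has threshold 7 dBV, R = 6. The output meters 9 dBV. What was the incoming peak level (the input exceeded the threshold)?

The compressed level sits 9 − 7 = 2 dB over threshold.
Undo the ratio: input overshoot = 2 × 6 = 12 dB, giving input = 19 dBV.

19 dBV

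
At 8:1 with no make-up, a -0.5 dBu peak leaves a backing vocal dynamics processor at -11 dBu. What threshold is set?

Input is 12 dB above T (since output overshoot × R = input overshoot: (-11 − T)·8 = -0.5 − T gives T = -12.5 dBu).
Check: -12.5 + (-0.5 − (-12.5))/8 = -12.5 + 1.5 = -11 dBu. ✓

-12.5 dBu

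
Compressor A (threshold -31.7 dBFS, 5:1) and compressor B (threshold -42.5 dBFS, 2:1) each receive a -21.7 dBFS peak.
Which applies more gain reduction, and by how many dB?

A: 10 dB over, compressed to 2 dB over, so 8 dB of GR.
B: 20.8 dB over, compressed to 10.4 dB over, so 10.4 dB of GR.
B reduces 2.4 dB more.

B, by 2.4 dB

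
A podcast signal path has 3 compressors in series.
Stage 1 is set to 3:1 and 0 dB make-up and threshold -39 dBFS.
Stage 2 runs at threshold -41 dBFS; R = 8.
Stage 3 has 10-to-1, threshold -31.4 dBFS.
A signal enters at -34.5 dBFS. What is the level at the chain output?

Stage 1: overshoot 4.5 dB → 4.5/3 = 1.5 dB → -37.5 dBFS.
Stage 2: overshoot 3.5 dB → 3.5/8 = 0.4375 dB → -40.5625 dBFS.
Stage 3: -40.5625 dBFS ≤ -31.4 dBFS, so stage 3 doesn't engage; output -40.5625 dBFS.

-40.5625 dBFS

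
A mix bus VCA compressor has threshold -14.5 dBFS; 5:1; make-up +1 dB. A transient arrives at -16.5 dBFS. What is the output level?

-16.5 dBFS is 2 dB below the -14.5 dBFS threshold, so no gain reduction is applied.
Make-up gain adds 1 dB: -16.5 + 1 = -15.5 dBFS.

-15.5 dBFS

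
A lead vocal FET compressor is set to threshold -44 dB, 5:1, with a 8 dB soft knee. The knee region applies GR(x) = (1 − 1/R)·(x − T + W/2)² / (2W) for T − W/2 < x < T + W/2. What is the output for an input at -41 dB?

x − T + W/2 = -41 − (-44) + 4 = 7.
GR = (1 − 1/5) × 7² / 16 = 0.8 × 49 / 16 = 2.45 dB.
Output = -41 − 2.45 = -43.45 dB.

-43.45 dB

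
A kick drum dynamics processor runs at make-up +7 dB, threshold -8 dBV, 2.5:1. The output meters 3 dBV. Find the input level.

Stripping the +7 dB make-up gives -4 dBV at the gain stage.
Post-compression overshoot = -4 − (-8) = 4 dB.
Undo the ratio: input overshoot = 4 × 2.5 = 10 dB, giving input = 2 dBV.

2 dBV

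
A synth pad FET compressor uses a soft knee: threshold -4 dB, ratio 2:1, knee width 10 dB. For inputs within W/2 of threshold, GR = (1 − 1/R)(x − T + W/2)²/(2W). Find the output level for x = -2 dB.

-3.225 dB

x − T + W/2 = -2 − (-4) + 5 = 7.
GR = (1 − 1/2) × 7² / 20 = 0.5 × 49 / 20 = 1.225 dB.
Output = -2 − 1.225 = -3.225 dB.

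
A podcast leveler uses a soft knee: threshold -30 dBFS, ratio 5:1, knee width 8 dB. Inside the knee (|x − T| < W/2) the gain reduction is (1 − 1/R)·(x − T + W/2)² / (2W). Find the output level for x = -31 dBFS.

-31.45 dBFS

x − T + W/2 = -31 − (-30) + 4 = 3.
GR = (1 − 1/5) × 3² / 16 = 0.8 × 9 / 16 = 0.45 dB.
Output = -31 − 0.45 = -31.45 dBFS.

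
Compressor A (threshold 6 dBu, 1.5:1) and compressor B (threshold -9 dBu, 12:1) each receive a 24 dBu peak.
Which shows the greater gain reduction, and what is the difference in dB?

A: GR = 18 − 18/1.5 = 6 dB.
B: GR = 33 − 33/12 = 30.25 dB.
Difference: 24.25 dB in favour of B.

B, by 24.25 dB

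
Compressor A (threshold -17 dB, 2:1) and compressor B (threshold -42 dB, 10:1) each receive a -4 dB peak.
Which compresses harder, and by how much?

B, by 27.7 dB

A: GR = 13 − 13/2 = 6.5 dB.
B: GR = 38 − 38/10 = 34.2 dB.
B applies 27.7 dB more gain reduction.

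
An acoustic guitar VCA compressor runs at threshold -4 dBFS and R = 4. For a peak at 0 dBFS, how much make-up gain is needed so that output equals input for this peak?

Without make-up, output = threshold + overshoot/4 = -4 + 1 = -3 dBFS.
Gap to target: 3 dB.

3 dB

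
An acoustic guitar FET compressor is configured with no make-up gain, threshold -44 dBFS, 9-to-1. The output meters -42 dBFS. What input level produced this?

-26 dBFS

Post-compression overshoot = -42 − (-44) = 2 dB.
Undo the ratio: input overshoot = 2 × 9 = 18 dB, giving input = -26 dBFS.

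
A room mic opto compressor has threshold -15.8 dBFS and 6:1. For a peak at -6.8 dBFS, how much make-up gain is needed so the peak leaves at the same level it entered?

7.5 dB

Overshoot 9 dB → 9/6 = 1.5 dB after compression, so the compressed level is -15.8 + 1.5 = -14.3 dBFS.
Make-up = target − compressed = -6.8 − (-14.3) = 7.5 dB.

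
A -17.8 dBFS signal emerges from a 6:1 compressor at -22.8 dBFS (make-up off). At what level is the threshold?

-23.8 dBFS

Gain reduction = -17.8 − (-22.8) = 5 dB; output overshoot = GR / (R − 1) = 5 / 5 = 1 dB.
Threshold = output − output overshoot = -22.8 − 1 = -23.8 dBFS.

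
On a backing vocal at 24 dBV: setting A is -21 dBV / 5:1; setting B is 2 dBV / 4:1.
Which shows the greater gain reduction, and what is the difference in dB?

A: GR = 45 − 45/5 = 36 dB.
B: GR = 22 − 22/4 = 16.5 dB.
A applies 19.5 dB more gain reduction.

A, by 19.5 dB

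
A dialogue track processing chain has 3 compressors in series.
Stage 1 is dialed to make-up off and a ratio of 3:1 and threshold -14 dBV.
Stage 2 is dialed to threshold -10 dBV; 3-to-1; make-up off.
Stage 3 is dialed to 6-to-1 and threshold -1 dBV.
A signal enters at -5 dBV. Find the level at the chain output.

Stage 1: -5 dBV is 9 dB over -14 dBV; at 3:1 that becomes 3 dB over, giving -11 dBV.
Stage 2: -11 dBV is at or below the -10 dBV threshold — no compression; output -11 dBV.
Stage 3: -11 dBV ≤ -1 dBV, so stage 3 doesn't engage; output -11 dBV.

-11 dBV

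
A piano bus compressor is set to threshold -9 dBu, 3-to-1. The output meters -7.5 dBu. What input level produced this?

-4.5 dBu

The compressed level sits -7.5 − (-9) = 1.5 dB over threshold.
Input overshoot = R × output overshoot = 4.5 dB → input = -9 + 4.5 = -4.5 dBu.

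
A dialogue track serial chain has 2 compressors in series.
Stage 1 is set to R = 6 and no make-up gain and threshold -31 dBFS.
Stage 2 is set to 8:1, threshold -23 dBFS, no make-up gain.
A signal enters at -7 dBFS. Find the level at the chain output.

-27 dBFS

Stage 1: -7 dBFS is 24 dB over -31 dBFS; at 6:1 that becomes 4 dB over, giving -27 dBFS.
Stage 2: -27 dBFS is at or below the -23 dBFS threshold — no compression; output -27 dBFS.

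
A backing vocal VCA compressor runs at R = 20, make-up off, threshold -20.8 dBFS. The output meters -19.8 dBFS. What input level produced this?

The compressed level sits -19.8 − (-20.8) = 1 dB over threshold.
Undo the ratio: input overshoot = 1 × 20 = 20 dB, giving input = -0.8 dBFS.

-0.8 dBFS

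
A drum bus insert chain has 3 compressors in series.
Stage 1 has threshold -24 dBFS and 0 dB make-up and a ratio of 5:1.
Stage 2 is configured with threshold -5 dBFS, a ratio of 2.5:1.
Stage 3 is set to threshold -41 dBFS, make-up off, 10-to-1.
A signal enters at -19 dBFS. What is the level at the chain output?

Stage 1: overshoot 5 dB → 5/5 = 1 dB → -23 dBFS.
Stage 2: below threshold (-23 ≤ -5); passes unchanged; output -23 dBFS.
Stage 3: overshoot 18 dB → 18/10 = 1.8 dB → -39.2 dBFS.

-39.2 dBFS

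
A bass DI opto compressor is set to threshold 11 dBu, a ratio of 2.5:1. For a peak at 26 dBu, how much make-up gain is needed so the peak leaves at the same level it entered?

9 dB

Overshoot 15 dB → 15/2.5 = 6 dB after compression, so the compressed level is 11 + 6 = 17 dBu.
Make-up = target − compressed = 26 − 17 = 9 dB.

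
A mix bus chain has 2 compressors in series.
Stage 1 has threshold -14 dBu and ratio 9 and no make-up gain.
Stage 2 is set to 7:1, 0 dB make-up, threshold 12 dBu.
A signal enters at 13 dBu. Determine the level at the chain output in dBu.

Stage 1: 27 dB above -14 dBu, reduced 9:1 to 3 dB above → -11 dBu.
Stage 2: -11 dBu ≤ 12 dBu, so stage 2 doesn't engage; output -11 dBu.

-11 dBu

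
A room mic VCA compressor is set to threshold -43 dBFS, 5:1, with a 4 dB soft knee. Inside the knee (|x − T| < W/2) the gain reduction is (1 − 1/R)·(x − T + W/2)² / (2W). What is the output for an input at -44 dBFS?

x − T + W/2 = -44 − (-43) + 2 = 1.
GR = (1 − 1/5) × 1² / 8 = 0.8 × 1 / 8 = 0.1 dB.
Output = -44 − 0.1 = -44.1 dBFS.

-44.1 dBFS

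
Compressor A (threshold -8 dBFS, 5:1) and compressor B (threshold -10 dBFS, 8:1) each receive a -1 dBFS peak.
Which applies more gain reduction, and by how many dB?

B, by 2.275 dB

A: GR = 7 − 7/5 = 5.6 dB.
B: GR = 9 − 9/8 = 7.875 dB.
B applies 2.275 dB more gain reduction.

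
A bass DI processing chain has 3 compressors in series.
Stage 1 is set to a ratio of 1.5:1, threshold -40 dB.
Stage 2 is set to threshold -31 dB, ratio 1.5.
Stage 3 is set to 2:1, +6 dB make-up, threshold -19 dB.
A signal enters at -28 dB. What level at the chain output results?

-26 dB

Stage 1: -28 dB is 12 dB over -40 dB; at 1.5:1 that becomes 8 dB over, giving -32 dB.
Stage 2: -32 dB ≤ -31 dB, so stage 2 doesn't engage; output -32 dB.
Stage 3: -32 dB is at or below the -19 dB threshold — no compression; make-up brings it to -26 dB.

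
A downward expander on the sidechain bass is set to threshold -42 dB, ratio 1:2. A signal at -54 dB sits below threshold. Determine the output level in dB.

-66 dB

Below threshold, a 1:2 expander applies gain = (2−1)×(T − x) of attenuation.
(2−1) × 12 = 12 dB, so output = -54 − 12 = -66 dB.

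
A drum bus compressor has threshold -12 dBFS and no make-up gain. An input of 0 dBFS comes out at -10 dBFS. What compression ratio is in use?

Input overshoot = 0 − (-12) = 12 dB; output overshoot = -10 − (-12) = 2 dB.
Ratio = 12 / 2 = 6.

6:1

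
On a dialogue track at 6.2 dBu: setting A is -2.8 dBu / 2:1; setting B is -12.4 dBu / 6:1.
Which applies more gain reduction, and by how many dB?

A: 9 dB over, compressed to 4.5 dB over, so 4.5 dB of GR.
B: 18.6 dB over, compressed to 3.1 dB over, so 15.5 dB of GR.
B reduces 11 dB more.

B, by 11 dB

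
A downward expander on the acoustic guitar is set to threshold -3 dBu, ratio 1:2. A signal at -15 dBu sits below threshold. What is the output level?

-27 dBu

Below threshold, a 1:2 expander applies gain = (2−1)×(T − x) of attenuation.
(2−1) × 12 = 12 dB, so output = -15 − 12 = -27 dBu.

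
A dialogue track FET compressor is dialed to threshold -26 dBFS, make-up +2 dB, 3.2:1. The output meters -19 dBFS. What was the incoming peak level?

-10 dBFS

Before make-up, the level was -19 − 2 = -21 dBFS.
The compressed level sits -21 − (-26) = 5 dB over threshold.
Before 3.2:1 compression the overshoot was 5 × 3.2 = 16 dB, so input = -26 + 16 = -10 dBFS.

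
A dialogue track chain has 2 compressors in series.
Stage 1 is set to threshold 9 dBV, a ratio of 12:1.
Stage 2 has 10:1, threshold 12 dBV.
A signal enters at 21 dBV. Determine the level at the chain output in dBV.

10 dBV

Stage 1: overshoot 12 dB → 12/12 = 1 dB → 10 dBV.
Stage 2: 10 dBV ≤ 12 dBV, so stage 2 doesn't engage; output 10 dBV.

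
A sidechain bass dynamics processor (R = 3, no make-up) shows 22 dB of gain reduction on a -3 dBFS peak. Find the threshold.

Gain reduction = -3 − (-25) = 22 dB; output overshoot = GR / (R − 1) = 22 / 2 = 11 dB.
Threshold = output − output overshoot = -25 − 11 = -36 dBFS.

-36 dBFS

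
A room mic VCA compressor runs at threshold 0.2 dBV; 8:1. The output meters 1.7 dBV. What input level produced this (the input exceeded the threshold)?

The compressed level sits 1.7 − 0.2 = 1.5 dB over threshold.
Input overshoot = R × output overshoot = 12 dB → input = 0.2 + 12 = 12.2 dBV.

12.2 dBV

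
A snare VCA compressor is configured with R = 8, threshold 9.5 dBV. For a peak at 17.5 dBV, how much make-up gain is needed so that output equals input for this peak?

7 dB

The peak compresses to 9.5 + 8/8 = 10.5 dBV.
To reach 17.5 dBV requires 17.5 − 10.5 = 7 dB of make-up.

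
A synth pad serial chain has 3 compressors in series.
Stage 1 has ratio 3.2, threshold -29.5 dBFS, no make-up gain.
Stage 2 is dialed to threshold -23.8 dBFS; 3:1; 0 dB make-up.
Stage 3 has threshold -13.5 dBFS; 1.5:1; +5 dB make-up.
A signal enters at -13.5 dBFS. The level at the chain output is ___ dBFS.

-19.5 dBFS

Stage 1: overshoot 16 dB → 16/3.2 = 5 dB → -24.5 dBFS.
Stage 2: -24.5 dBFS is at or below the -23.8 dBFS threshold — no compression; output -24.5 dBFS.
Stage 3: below threshold (-24.5 ≤ -13.5); passes unchanged; make-up brings it to -19.5 dBFS.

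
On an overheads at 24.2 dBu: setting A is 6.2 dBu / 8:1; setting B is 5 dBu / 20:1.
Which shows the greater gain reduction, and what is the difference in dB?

A: 18 dB over, compressed to 2.25 dB over, so 15.75 dB of GR.
B: 19.2 dB over, compressed to 0.96 dB over, so 18.24 dB of GR.
B applies 2.49 dB more gain reduction.

B, by 2.49 dB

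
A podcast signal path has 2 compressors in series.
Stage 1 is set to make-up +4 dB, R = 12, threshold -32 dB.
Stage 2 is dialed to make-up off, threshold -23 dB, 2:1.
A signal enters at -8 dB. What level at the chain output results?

Stage 1: -8 dB is 24 dB over -32 dB; at 12:1 that becomes 2 dB over, giving -30 dB; +4 dB make-up → -26 dB.
Stage 2: -26 dB is at or below the -23 dB threshold — no compression; output -26 dB.

-26 dB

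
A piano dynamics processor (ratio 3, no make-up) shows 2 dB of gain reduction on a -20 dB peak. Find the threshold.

-23 dB

Input is 3 dB above T (since output overshoot × R = input overshoot: (-22 − T)·3 = -20 − T gives T = -23 dB).
Check: -23 + (-20 − (-23))/3 = -23 + 1 = -22 dB. ✓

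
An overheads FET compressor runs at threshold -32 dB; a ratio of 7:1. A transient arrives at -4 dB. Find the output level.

-28 dB

-4 dB sits 28 dB over threshold.
The 28 dB excess becomes 4 dB after 7:1 reduction.
So the level is -32 + 4 = -28 dB.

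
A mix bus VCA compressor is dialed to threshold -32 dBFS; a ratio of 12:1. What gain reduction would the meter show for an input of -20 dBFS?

11 dB

-20 dBFS exceeds the threshold by 12 dB.
At 12:1, output sits 12/12 = 1 dB above threshold.
So the signal is attenuated by 12 − 1 = 11 dB.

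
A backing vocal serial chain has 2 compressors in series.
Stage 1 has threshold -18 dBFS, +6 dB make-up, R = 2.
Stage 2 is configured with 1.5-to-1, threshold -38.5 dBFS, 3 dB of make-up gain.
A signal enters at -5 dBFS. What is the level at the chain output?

Stage 1: -5 dBFS is 13 dB over -18 dBFS; at 2:1 that becomes 6.5 dB over, giving -11.5 dBFS; +6 dB make-up → -5.5 dBFS.
Stage 2: -5.5 dBFS is 33 dB over -38.5 dBFS; at 1.5:1 that becomes 22 dB over, giving -16.5 dBFS; +3 dB make-up → -13.5 dBFS.

-13.5 dBFS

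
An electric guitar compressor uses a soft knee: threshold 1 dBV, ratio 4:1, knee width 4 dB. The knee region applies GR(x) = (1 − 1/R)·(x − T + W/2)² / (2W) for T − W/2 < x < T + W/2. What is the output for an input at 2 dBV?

1.15625 dBV

x − T + W/2 = 2 − 1 + 2 = 3.
GR = (1 − 1/4) × 3² / 8 = 0.75 × 9 / 8 = 0.84375 dB.
Output = 2 − 0.84375 = 1.15625 dBV.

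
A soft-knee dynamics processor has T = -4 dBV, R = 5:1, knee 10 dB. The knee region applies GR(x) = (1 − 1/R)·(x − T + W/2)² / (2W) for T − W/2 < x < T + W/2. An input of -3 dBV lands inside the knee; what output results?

-4.44 dBV

x − T + W/2 = -3 − (-4) + 5 = 6.
GR = (1 − 1/5) × 6² / 20 = 0.8 × 36 / 20 = 1.44 dB.
Output = -3 − 1.44 = -4.44 dBV.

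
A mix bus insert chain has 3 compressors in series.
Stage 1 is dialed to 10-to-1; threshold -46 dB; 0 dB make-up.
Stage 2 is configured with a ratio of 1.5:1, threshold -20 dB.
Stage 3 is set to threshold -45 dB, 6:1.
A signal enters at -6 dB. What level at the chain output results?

-44.5 dB

Stage 1: -6 dB is 40 dB over -46 dB; at 10:1 that becomes 4 dB over, giving -42 dB.
Stage 2: below threshold (-42 ≤ -20); passes unchanged; output -42 dB.
Stage 3: -42 dB is 3 dB over -45 dB; at 6:1 that becomes 0.5 dB over, giving -44.5 dB.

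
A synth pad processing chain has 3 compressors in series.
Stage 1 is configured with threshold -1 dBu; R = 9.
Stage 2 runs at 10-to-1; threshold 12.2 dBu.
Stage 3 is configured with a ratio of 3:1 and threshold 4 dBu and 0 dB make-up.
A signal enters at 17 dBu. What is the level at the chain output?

Stage 1: 17 dBu is 18 dB over -1 dBu; at 9:1 that becomes 2 dB over, giving 1 dBu.
Stage 2: 1 dBu ≤ 12.2 dBu, so stage 2 doesn't engage; output 1 dBu.
Stage 3: below threshold (1 ≤ 4); passes unchanged; output 1 dBu.

1 dBu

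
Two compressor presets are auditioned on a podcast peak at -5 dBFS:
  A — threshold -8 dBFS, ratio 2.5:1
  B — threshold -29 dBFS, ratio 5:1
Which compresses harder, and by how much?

B, by 17.4 dB

A: overshoot 3 dB → output overshoot 1.2 dB → GR 1.8 dB.
B: overshoot 24 dB → output overshoot 4.8 dB → GR 19.2 dB.
Difference: 17.4 dB in favour of B.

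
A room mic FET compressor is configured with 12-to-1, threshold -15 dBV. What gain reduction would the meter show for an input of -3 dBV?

11 dB

The signal is 12 dB above threshold.
A 12:1 ratio leaves 1 dB of that excess.
Gain reduction = 12 − 1 = 11 dB.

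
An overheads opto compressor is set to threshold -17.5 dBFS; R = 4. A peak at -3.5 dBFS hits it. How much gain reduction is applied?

The signal is 14 dB above threshold.
At 4:1, output sits 14/4 = 3.5 dB above threshold.
GR = overshoot in − overshoot out = 14 − 3.5 = 10.5 dB.

10.5 dB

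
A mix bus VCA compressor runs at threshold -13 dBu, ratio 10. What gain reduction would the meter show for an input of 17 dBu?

27 dB

17 dBu exceeds the threshold by 30 dB.
At 10:1, output sits 30/10 = 3 dB above threshold.
Gain reduction = 30 − 3 = 27 dB.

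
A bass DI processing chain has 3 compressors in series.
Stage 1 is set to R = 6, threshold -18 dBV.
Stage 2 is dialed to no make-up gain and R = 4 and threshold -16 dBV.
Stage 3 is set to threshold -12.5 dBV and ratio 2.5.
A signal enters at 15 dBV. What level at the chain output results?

Stage 1: 33 dB above -18 dBV, reduced 6:1 to 5.5 dB above → -12.5 dBV.
Stage 2: overshoot 3.5 dB → 3.5/4 = 0.875 dB → -15.125 dBV.
Stage 3: below threshold (-15.125 ≤ -12.5); passes unchanged; output -15.125 dBV.

-15.125 dBV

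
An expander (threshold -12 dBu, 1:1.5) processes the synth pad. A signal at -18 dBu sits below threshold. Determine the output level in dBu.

Undershoot = (-12) − (-18) = 6 dB.
At 1:1.5, that expands to 9 dB under threshold.
Output = -12 − 9 = -21 dBu.

-21 dBu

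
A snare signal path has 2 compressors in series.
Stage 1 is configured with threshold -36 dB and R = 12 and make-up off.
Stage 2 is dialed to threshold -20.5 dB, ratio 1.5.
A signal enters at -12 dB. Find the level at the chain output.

Stage 1: 24 dB above -36 dB, reduced 12:1 to 2 dB above → -34 dB.
Stage 2: below threshold (-34 ≤ -20.5); passes unchanged; output -34 dB.

-34 dB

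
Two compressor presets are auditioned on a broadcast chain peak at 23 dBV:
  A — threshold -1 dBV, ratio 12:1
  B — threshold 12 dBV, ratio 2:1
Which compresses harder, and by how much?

A, by 16.5 dB

A: overshoot 24 dB → output overshoot 2 dB → GR 22 dB.
B: overshoot 11 dB → output overshoot 5.5 dB → GR 5.5 dB.
A reduces 16.5 dB more.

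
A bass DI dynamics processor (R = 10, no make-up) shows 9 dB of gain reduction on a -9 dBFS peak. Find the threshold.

Input is 10 dB above T (since output overshoot × R = input overshoot: (-18 − T)·10 = -9 − T gives T = -19 dBFS).
Check: -19 + (-9 − (-19))/10 = -19 + 1 = -18 dBFS. ✓

-19 dBFS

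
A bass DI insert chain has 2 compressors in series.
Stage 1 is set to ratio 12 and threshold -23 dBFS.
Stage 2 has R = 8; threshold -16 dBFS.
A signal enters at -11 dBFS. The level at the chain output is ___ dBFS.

Stage 1: 12 dB above -23 dBFS, reduced 12:1 to 1 dB above → -22 dBFS.
Stage 2: below threshold (-22 ≤ -16); passes unchanged; output -22 dBFS.

-22 dBFS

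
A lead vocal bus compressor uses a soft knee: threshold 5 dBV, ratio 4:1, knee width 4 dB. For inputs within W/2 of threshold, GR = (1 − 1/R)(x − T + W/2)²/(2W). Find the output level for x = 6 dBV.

5.15625 dBV

x − T + W/2 = 6 − 5 + 2 = 3.
GR = (1 − 1/4) × 3² / 8 = 0.75 × 9 / 8 = 0.84375 dB.
Output = 6 − 0.84375 = 5.15625 dBV.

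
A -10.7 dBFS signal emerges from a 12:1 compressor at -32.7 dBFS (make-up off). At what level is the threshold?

-34.7 dBFS

Let T be the threshold. Output overshoot = (input overshoot)/R, so -32.7 − T = (-10.7 − T)/12.
12·(-32.7 − T) = -10.7 − T → 11·T = -392.4 − (-10.7) = -381.7.
T = -381.7/11 = -34.7 dBFS.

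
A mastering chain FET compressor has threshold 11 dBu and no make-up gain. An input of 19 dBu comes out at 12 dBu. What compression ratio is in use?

8:1

Input overshoot = 19 − 11 = 8 dB; output overshoot = 12 − 11 = 1 dB.
Ratio = 8 / 1 = 8.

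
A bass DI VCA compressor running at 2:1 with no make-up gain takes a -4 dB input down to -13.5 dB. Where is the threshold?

-23 dB

Gain reduction = -4 − (-13.5) = 9.5 dB; output overshoot = GR / (R − 1) = 9.5 / 1 = 9.5 dB.
Threshold = output − output overshoot = -13.5 − 9.5 = -23 dB.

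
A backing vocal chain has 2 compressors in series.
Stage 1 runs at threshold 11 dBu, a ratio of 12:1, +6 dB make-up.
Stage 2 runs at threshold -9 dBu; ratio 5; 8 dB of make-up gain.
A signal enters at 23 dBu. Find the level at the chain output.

Stage 1: 23 dBu is 12 dB over 11 dBu; at 12:1 that becomes 1 dB over, giving 12 dBu; +6 dB make-up → 18 dBu.
Stage 2: overshoot 27 dB → 27/5 = 5.4 dB → -3.6 dBu; +8 dB make-up → 4.4 dBu.

4.4 dBu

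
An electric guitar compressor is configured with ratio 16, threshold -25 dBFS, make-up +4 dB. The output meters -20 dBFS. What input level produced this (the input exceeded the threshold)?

-9 dBFS

Stripping the +4 dB make-up gives -24 dBFS at the gain stage.
That's 1 dB above the -25 dBFS threshold.
Input overshoot = R × output overshoot = 16 dB → input = -25 + 16 = -9 dBFS.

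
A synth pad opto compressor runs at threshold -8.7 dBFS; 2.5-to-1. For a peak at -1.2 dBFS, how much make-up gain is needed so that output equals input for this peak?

Overshoot 7.5 dB → 7.5/2.5 = 3 dB after compression, so the compressed level is -8.7 + 3 = -5.7 dBFS.
Make-up = target − compressed = -1.2 − (-5.7) = 4.5 dB.

4.5 dB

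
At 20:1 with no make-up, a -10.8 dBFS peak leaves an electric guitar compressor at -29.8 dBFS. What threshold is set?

-30.8 dBFS

Gain reduction = -10.8 − (-29.8) = 19 dB; output overshoot = GR / (R − 1) = 19 / 19 = 1 dB.
Threshold = output − output overshoot = -29.8 − 1 = -30.8 dBFS.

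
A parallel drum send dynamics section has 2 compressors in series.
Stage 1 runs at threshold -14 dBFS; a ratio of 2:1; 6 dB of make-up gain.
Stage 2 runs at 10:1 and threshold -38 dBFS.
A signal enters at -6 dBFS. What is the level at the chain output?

Stage 1: overshoot 8 dB → 8/2 = 4 dB → -10 dBFS; +6 dB make-up → -4 dBFS.
Stage 2: 34 dB above -38 dBFS, reduced 10:1 to 3.4 dB above → -34.6 dBFS.

-34.6 dBFS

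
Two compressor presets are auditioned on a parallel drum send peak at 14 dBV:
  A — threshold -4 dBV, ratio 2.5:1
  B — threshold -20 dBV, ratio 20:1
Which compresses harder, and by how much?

A: overshoot 18 dB → output overshoot 7.2 dB → GR 10.8 dB.
B: overshoot 34 dB → output overshoot 1.7 dB → GR 32.3 dB.
B applies 21.5 dB more gain reduction.

B, by 21.5 dB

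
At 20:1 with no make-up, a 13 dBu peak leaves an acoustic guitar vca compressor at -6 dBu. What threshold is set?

-7 dBu

Let T be the threshold. Output overshoot = (input overshoot)/R, so -6 − T = (13 − T)/20.
20·(-6 − T) = 13 − T → 19·T = -120 − 13 = -133.
T = -133/19 = -7 dBu.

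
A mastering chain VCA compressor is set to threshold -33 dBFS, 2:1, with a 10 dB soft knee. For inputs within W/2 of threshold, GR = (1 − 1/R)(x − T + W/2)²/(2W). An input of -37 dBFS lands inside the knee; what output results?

-37.025 dBFS

x − T + W/2 = -37 − (-33) + 5 = 1.
GR = (1 − 1/2) × 1² / 20 = 0.5 × 1 / 20 = 0.025 dB.
Output = -37 − 0.025 = -37.025 dBFS.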